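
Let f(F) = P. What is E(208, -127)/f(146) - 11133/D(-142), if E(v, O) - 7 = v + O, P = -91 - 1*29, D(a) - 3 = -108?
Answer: 11056/105 ≈ 105.30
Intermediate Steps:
D(a) = -105 (D(a) = 3 - 108 = -105)
P = -120 (P = -91 - 29 = -120)
f(F) = -120
E(v, O) = 7 + O + v (E(v, O) = 7 + (v + O) = 7 + (O + v) = 7 + O + v)
E(208, -127)/f(146) - 11133/D(-142) = (7 - 127 + 208)/(-120) - 11133/(-105) = 88*(-1/120) - 11133*(-1/105) = -11/15 + 3711/35 = 11056/105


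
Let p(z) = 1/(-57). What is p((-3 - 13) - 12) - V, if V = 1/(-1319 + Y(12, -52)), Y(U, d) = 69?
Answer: -1193/71250 ≈ -0.016744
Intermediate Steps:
p(z) = -1/57
V = -1/1250 (V = 1/(-1319 + 69) = 1/(-1250) = -1/1250 ≈ -0.00080000)
p((-3 - 13) - 12) - V = -1/57 - 1*(-1/1250) = -1/57 + 1/1250 = -1193/71250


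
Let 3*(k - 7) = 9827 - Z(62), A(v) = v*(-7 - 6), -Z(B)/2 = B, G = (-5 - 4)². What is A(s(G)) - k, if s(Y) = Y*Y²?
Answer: -6912057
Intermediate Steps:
G = 81 (G = (-9)² = 81)
s(Y) = Y³
Z(B) = -2*B
A(v) = -13*v (A(v) = v*(-13) = -13*v)
k = 3324 (k = 7 + (9827 - (-2)*62)/3 = 7 + (9827 - 1*(-124))/3 = 7 + (9827 + 124)/3 = 7 + (⅓)*9951 = 7 + 3317 = 3324)
A(s(G)) - k = -13*81³ - 1*3324 = -13*531441 - 3324 = -6908733 - 3324 = -6912057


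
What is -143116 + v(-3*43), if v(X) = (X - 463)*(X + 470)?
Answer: -344988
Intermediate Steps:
v(X) = (-463 + X)*(470 + X)
-143116 + v(-3*43) = -143116 + (-217610 + (-3*43)² + 7*(-3*43)) = -143116 + (-217610 + (-129)² + 7*(-129)) = -143116 + (-217610 + 16641 - 903) = -143116 - 201872 = -344988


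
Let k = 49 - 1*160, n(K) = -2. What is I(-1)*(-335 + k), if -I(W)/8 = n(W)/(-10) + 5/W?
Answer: -85632/5 ≈ -17126.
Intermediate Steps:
I(W) = -8/5 - 40/W (I(W) = -8*(-2/(-10) + 5/W) = -8*(-2*(-⅒) + 5/W) = -8*(⅕ + 5/W) = -8/5 - 40/W)
k = -111 (k = 49 - 160 = -111)
I(-1)*(-335 + k) = (-8/5 - 40/(-1))*(-335 - 111) = (-8/5 - 40*(-1))*(-446) = (-8/5 + 40)*(-446) = (192/5)*(-446) = -85632/5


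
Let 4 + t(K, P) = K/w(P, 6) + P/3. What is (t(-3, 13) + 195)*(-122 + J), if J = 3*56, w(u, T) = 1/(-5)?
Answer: 29026/3 ≈ 9675.3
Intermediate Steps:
w(u, T) = -⅕
J = 168
t(K, P) = -4 - 5*K + P/3 (t(K, P) = -4 + (K/(-⅕) + P/3) = -4 + (K*(-5) + P*(⅓)) = -4 + (-5*K + P/3) = -4 - 5*K + P/3)
(t(-3, 13) + 195)*(-122 + J) = ((-4 - 5*(-3) + (⅓)*13) + 195)*(-122 + 168) = ((-4 + 15 + 13/3) + 195)*46 = (46/3 + 195)*46 = (631/3)*46 = 29026/3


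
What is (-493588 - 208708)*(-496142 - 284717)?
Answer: 548394152264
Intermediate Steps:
(-493588 - 208708)*(-496142 - 284717) = -702296*(-780859) = 548394152264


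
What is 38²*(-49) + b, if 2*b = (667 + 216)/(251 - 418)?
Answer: -23633387/334 ≈ -70759.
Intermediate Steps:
b = -883/334 (b = ((667 + 216)/(251 - 418))/2 = (883/(-167))/2 = (883*(-1/167))/2 = (½)*(-883/167) = -883/334 ≈ -2.6437)
38²*(-49) + b = 38²*(-49) - 883/334 = 1444*(-49) - 883/334 = -70756 - 883/334 = -23633387/334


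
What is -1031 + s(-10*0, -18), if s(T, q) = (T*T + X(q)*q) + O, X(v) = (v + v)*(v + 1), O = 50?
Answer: -11997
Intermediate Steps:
X(v) = 2*v*(1 + v) (X(v) = (2*v)*(1 + v) = 2*v*(1 + v))
s(T, q) = 50 + T² + 2*q²*(1 + q) (s(T, q) = (T*T + (2*q*(1 + q))*q) + 50 = (T² + 2*q²*(1 + q)) + 50 = 50 + T² + 2*q²*(1 + q))
-1031 + s(-10*0, -18) = -1031 + (50 + (-10*0)² + 2*(-18)²*(1 - 18)) = -1031 + (50 + 0² + 2*324*(-17)) = -1031 + (50 + 0 - 11016) = -1031 - 10966 = -11997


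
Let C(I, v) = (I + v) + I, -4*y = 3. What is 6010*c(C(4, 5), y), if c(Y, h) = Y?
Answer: 78130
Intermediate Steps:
y = -3/4 (y = -1/4*3 = -3/4 ≈ -0.75000)
C(I, v) = v + 2*I
6010*c(C(4, 5), y) = 6010*(5 + 2*4) = 6010*(5 + 8) = 6010*13 = 78130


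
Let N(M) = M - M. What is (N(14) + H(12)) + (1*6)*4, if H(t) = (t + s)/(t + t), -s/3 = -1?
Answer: 197/8 ≈ 24.625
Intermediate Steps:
s = 3 (s = -3*(-1) = 3)
H(t) = (3 + t)/(2*t) (H(t) = (t + 3)/(t + t) = (3 + t)/((2*t)) = (3 + t)*(1/(2*t)) = (3 + t)/(2*t))
N(M) = 0
(N(14) + H(12)) + (1*6)*4 = (0 + (1/2)*(3 + 12)/12) + (1*6)*4 = (0 + (1/2)*(1/12)*15) + 6*4 = (0 + 5/8) + 24 = 5/8 + 24 = 197/8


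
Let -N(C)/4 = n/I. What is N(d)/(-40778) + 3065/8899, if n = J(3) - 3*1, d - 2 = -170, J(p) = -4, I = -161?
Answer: 1437340353/4173159353 ≈ 0.34443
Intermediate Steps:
d = -168 (d = 2 - 170 = -168)
n = -7 (n = -4 - 3*1 = -4 - 3 = -7)
N(C) = -4/23 (N(C) = -(-28)/(-161) = -(-28)*(-1)/161 = -4*1/23 = -4/23)
N(d)/(-40778) + 3065/8899 = -4/23/(-40778) + 3065/8899 = -4/23*(-1/40778) + 3065*(1/8899) = 2/468947 + 3065/8899 = 1437340353/4173159353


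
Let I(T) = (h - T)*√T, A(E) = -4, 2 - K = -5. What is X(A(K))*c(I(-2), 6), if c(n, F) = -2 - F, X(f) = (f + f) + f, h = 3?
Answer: 96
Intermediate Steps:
K = 7 (K = 2 - 1*(-5) = 2 + 5 = 7)
X(f) = 3*f (X(f) = 2*f + f = 3*f)
I(T) = √T*(3 - T) (I(T) = (3 - T)*√T = √T*(3 - T))
X(A(K))*c(I(-2), 6) = (3*(-4))*(-2 - 1*6) = -12*(-2 - 6) = -12*(-8) = 96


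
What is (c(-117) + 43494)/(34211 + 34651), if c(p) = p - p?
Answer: 7249/11477 ≈ 0.63161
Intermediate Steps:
c(p) = 0
(c(-117) + 43494)/(34211 + 34651) = (0 + 43494)/(34211 + 34651) = 43494/68862 = 43494*(1/68862) = 7249/11477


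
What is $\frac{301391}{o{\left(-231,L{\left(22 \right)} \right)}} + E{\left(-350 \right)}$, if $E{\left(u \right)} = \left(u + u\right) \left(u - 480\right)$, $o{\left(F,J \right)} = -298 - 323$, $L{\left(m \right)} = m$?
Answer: $\frac{360499609}{621} \approx 5.8052 \cdot 10^{5}$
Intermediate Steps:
$o{\left(F,J \right)} = -621$
$E{\left(u \right)} = 2 u \left(-480 + u\right)$
$\frac{301391}{o{\left(-231,L{\left(22 \right)} \right)}} + E{\left(-350 \right)} = \frac{301391}{-621} + 2 \left(-350\right) \left(-480 - 350\right) = 301391 \left(- \frac{1}{621}\right) + 2 \left(-350\right) \left(-830\right) = - \frac{301391}{621} + 581000 = \frac{360499609}{621}$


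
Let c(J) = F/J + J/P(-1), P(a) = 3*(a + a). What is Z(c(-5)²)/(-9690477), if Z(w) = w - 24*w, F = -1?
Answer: 22103/8721429300 ≈ 2.5343e-6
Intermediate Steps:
P(a) = 6*a (P(a) = 3*(2*a) = 6*a)
c(J) = -1/J - J/6 (c(J) = -1/J + J/((6*(-1))) = -1/J + J/(-6) = -1/J + J*(-⅙) = -1/J - J/6)
Z(w) = -23*w
Z(c(-5)²)/(-9690477) = -23*(-1/(-5) - ⅙*(-5))²/(-9690477) = -23*(-1*(-⅕) + ⅚)²*(-1/9690477) = -23*(⅕ + ⅚)²*(-1/9690477) = -23*(31/30)²*(-1/9690477) = -23*961/900*(-1/9690477) = -22103/900*(-1/9690477) = 22103/8721429300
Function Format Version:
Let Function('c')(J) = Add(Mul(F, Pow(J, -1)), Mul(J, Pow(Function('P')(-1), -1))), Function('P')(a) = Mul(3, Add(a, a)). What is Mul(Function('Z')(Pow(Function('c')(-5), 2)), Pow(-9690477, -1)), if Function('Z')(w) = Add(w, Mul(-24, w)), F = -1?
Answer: Rational(22103, 8721429300) ≈ 2.5343e-6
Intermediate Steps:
Function('P')(a) = Mul(6, a) (Function('P')(a) = Mul(3, Mul(2, a)) = Mul(6, a))
Function('c')(J) = Add(Mul(-1, Pow(J, -1)), Mul(Rational(-1, 6), J)) (Function('c')(J) = Add(Mul(-1, Pow(J, -1)), Mul(J, Pow(Mul(6, -1), -1))) = Add(Mul(-1, Pow(J, -1)), Mul(J, Pow(-6, -1))) = Add(Mul(-1, Pow(J, -1)), Mul(J, Rational(-1, 6))) = Add(Mul(-1, Pow(J, -1)), Mul(Rational(-1, 6), J)))
Function('Z')(w) = Mul(-23, w)
Mul(Function('Z')(Pow(Function('c')(-5), 2)), Pow(-9690477, -1)) = Mul(Mul(-23, Pow(Add(Mul(-1, Pow(-5, -1)), Mul(Rational(-1, 6), -5)), 2)), Pow(-9690477, -1)) = Mul(Mul(-23, Pow(Add(Mul(-1, Rational(-1, 5)), Rational(5, 6)), 2)), Rational(-1, 9690477)) = Mul(Mul(-23, Pow(Add(Rational(1, 5), Rational(5, 6)), 2)), Rational(-1, 9690477)) = Mul(Mul(-23, Pow(Rational(31, 30), 2)), Rational(-1, 9690477)) = Mul(Mul(-23, Rational(961, 900)), Rational(-1, 9690477)) = Mul(Rational(-22103, 900), Rational(-1, 9690477)) = Rational(22103, 8721429300)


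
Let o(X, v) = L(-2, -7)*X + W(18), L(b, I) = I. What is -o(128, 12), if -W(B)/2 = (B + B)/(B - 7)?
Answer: 9928/11 ≈ 902.54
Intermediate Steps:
W(B) = -4*B/(-7 + B) (W(B) = -2*(B + B)/(B - 7) = -2*2*B/(-7 + B) = -4*B/(-7 + B))
o(X, v) = -72/11 - 7*X (o(X, v) = -7*X - 4*18/(-7 + 18) = -7*X - 4*18/11 = -7*X - 4*18*1/11 = -7*X - 72/11 = -72/11 - 7*X)
-o(128, 12) = -(-72/11 - 7*128) = -(-72/11 - 896) = -1*(-9928/11) = 9928/11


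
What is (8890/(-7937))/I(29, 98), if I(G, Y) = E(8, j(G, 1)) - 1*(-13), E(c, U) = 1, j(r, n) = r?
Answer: -635/7937 ≈ -0.080005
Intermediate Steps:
I(G, Y) = 14 (I(G, Y) = 1 - 1*(-13) = 1 + 13 = 14)
(8890/(-7937))/I(29, 98) = (8890/(-7937))/14 = (8890*(-1/7937))*(1/14) = -8890/7937*1/14 = -635/7937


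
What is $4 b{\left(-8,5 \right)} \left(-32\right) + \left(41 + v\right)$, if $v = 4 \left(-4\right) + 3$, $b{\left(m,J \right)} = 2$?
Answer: $-228$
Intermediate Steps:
$v = -13$ ($v = -16 + 3 = -13$)
$4 b{\left(-8,5 \right)} \left(-32\right) + \left(41 + v\right) = 4 \cdot 2 \left(-32\right) + \left(41 - 13\right) = 8 \left(-32\right) + 28 = -256 + 28 = -228$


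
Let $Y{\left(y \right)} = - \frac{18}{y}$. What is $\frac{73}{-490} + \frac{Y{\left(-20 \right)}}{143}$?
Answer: $- \frac{4999}{35035} \approx -0.14269$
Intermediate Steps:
$\frac{73}{-490} + \frac{Y{\left(-20 \right)}}{143} = \frac{73}{-490} + \frac{\left(-18\right) \frac{1}{-20}}{143} = 73 \left(- \frac{1}{490}\right) + \left(-18\right) \left(- \frac{1}{20}\right) \frac{1}{143} = - \frac{73}{490} + \frac{9}{10} \cdot \frac{1}{143} = - \frac{73}{490} + \frac{9}{1430} = - \frac{4999}{35035}$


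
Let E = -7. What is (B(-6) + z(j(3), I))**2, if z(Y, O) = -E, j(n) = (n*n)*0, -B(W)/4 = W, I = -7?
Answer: 961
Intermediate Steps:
B(W) = -4*W
j(n) = 0 (j(n) = n**2*0 = 0)
z(Y, O) = 7 (z(Y, O) = -1*(-7) = 7)
(B(-6) + z(j(3), I))**2 = (-4*(-6) + 7)**2 = (24 + 7)**2 = 31**2 = 961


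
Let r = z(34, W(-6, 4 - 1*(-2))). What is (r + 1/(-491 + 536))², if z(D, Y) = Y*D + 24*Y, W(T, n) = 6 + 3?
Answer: 551827081/2025 ≈ 2.7251e+5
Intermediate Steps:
W(T, n) = 9
z(D, Y) = 24*Y + D*Y (z(D, Y) = D*Y + 24*Y = 24*Y + D*Y)
r = 522 (r = 9*(24 + 34) = 9*58 = 522)
(r + 1/(-491 + 536))² = (522 + 1/(-491 + 536))² = (522 + 1/45)² = (23491/45)² = 551827081/2025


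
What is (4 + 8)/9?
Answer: 4/3 ≈ 1.3333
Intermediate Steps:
(4 + 8)/9 = 12*(1/9) = 4/3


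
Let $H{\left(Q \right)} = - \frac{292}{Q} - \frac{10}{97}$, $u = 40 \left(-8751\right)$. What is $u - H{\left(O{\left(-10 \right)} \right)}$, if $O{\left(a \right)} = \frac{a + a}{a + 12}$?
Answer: $- \frac{169783512}{485} \approx -3.5007 \cdot 10^{5}$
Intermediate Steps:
$O{\left(a \right)} = \frac{2 a}{12 + a}$
$u = -350040$
$H{\left(Q \right)} = - \frac{10}{97} - \frac{292}{Q}$ ($H{\left(Q \right)} = - \frac{292}{Q} - \frac{10}{97} = - \frac{10}{97} - \frac{292}{Q}$)
$u - H{\left(O{\left(-10 \right)} \right)} = -350040 - \left(- \frac{10}{97} - \frac{292}{2 \left(-10\right) \frac{1}{12 - 10}}\right) = -350040 - \left(- \frac{10}{97} - \frac{292}{2 \left(-10\right) \frac{1}{2}}\right) = -350040 - \left(- \frac{10}{97} - \frac{292}{-10}\right) = -350040 - \left(- \frac{10}{97} - - \frac{146}{5}\right) = -350040 - \left(- \frac{10}{97} + \frac{146}{5}\right) = -350040 - \frac{14112}{485} = - \frac{169783512}{485}$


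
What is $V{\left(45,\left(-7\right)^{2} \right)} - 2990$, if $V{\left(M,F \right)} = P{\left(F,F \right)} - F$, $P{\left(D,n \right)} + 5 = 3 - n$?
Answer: $-3090$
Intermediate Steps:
$P{\left(D,n \right)} = -2 - n$ ($P{\left(D,n \right)} = -5 - \left(-3 + n\right) = -2 - n$)
$V{\left(M,F \right)} = -2 - 2 F$ ($V{\left(M,F \right)} = \left(-2 - F\right) - F = -2 - 2 F$)
$V{\left(45,\left(-7\right)^{2} \right)} - 2990 = \left(-2 - 2 \left(-7\right)^{2}\right) - 2990 = \left(-2 - 98\right) - 2990 = -100 - 2990 = -3090$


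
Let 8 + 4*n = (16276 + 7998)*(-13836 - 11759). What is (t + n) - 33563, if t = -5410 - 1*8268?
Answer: -310741001/2 ≈ -1.5537e+8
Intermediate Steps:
t = -13678 (t = -5410 - 8268 = -13678)
n = -310646519/2 (n = -2 + ((16276 + 7998)*(-13836 - 11759))/4 = -2 + (24274*(-25595))/4 = -2 + (1/4)*(-621293030) = -2 - 310646515/2 = -310646519/2 ≈ -1.5532e+8)
(t + n) - 33563 = (-13678 - 310646519/2) - 33563 = -310673875/2 - 33563 = -310741001/2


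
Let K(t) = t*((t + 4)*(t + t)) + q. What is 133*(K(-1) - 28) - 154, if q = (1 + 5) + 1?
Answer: -2149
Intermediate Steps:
q = 7 (q = 6 + 1 = 7)
K(t) = 7 + 2*t²*(4 + t) (K(t) = t*((t + 4)*(t + t)) + 7 = t*((4 + t)*(2*t)) + 7 = t*(2*t*(4 + t)) + 7 = 2*t²*(4 + t) + 7 = 7 + 2*t²*(4 + t))
133*(K(-1) - 28) - 154 = 133*((7 + 2*(-1)³ + 8*(-1)²) - 28) - 154 = 133*((7 + 2*(-1) + 8*1) - 28) - 154 = 133*((7 - 2 + 8) - 28) - 154 = 133*(13 - 28) - 154 = 133*(-15) - 154 = -1995 - 154 = -2149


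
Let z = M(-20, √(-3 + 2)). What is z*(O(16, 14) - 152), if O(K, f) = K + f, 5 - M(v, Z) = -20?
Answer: -3050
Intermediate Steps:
M(v, Z) = 25 (M(v, Z) = 5 - 1*(-20) = 5 + 20 = 25)
z = 25
z*(O(16, 14) - 152) = 25*((16 + 14) - 152) = 25*(30 - 152) = 25*(-122) = -3050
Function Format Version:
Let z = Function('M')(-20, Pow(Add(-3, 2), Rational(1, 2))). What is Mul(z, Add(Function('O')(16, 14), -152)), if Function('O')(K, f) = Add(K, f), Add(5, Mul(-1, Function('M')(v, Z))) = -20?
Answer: -3050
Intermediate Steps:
Function('M')(v, Z) = 25 (Function('M')(v, Z) = Add(5, Mul(-1, -20)) = Add(5, 20) = 25)
z = 25
Mul(z, Add(Function('O')(16, 14), -152)) = Mul(25, Add(Add(16, 14), -152)) = Mul(25, Add(30, -152)) = Mul(25, -122) = -3050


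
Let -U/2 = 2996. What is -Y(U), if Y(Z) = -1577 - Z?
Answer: -4415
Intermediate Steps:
U = -5992 (U = -2*2996 = -5992)
-Y(U) = -(-1577 - 1*(-5992)) = -(-1577 + 5992) = -1*4415 = -4415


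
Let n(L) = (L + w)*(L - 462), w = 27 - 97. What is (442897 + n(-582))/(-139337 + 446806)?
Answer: 1123585/307469 ≈ 3.6543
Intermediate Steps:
w = -70
n(L) = (-462 + L)*(-70 + L) (n(L) = (L - 70)*(L - 462) = (-70 + L)*(-462 + L) = (-462 + L)*(-70 + L))
(442897 + n(-582))/(-139337 + 446806) = (442897 + (32340 + (-582)**2 - 532*(-582)))/(-139337 + 446806) = (442897 + (32340 + 338724 + 309624))/307469 = (442897 + 680688)*(1/307469) = 1123585*(1/307469) = 1123585/307469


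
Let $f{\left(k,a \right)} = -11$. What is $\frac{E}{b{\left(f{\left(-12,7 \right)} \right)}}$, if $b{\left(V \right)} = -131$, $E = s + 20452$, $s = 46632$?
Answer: $- \frac{67084}{131} \approx -512.09$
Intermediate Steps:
$E = 67084$ ($E = 46632 + 20452 = 67084$)
$\frac{E}{b{\left(f{\left(-12,7 \right)} \right)}} = \frac{67084}{-131} = 67084 \left(- \frac{1}{131}\right) = - \frac{67084}{131}$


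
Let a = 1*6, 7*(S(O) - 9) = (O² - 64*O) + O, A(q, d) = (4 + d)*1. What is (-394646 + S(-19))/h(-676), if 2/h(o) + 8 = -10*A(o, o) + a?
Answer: -9273866459/7 ≈ -1.3248e+9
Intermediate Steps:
A(q, d) = 4 + d
S(O) = 9 - 9*O + O²/7 (S(O) = 9 + ((O² - 64*O) + O)/7 = 9 + (O² - 63*O)/7 = 9 + (-9*O + O²/7) = 9 - 9*O + O²/7)
a = 6
h(o) = 2/(-42 - 10*o) (h(o) = 2/(-8 + (-10*(4 + o) + 6)) = 2/(-8 + ((-40 - 10*o) + 6)) = 2/(-8 + (-34 - 10*o)) = 2/(-42 - 10*o))
(-394646 + S(-19))/h(-676) = (-394646 + (9 - 9*(-19) + (⅐)*(-19)²))/((-1/(21 + 5*(-676)))) = (-394646 + (9 + 171 + (⅐)*361))/((-1/(21 - 3380))) = (-394646 + (9 + 171 + 361/7))/((-1/(-3359))) = (-394646 + 1621/7)/((-1*(-1/3359))) = -2760901/(7*1/3359) = -2760901/7*3359 = -9273866459/7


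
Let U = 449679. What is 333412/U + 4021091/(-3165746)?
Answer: -752702474437/1423569495534 ≈ -0.52874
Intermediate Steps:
333412/U + 4021091/(-3165746) = 333412/449679 + 4021091/(-3165746) = 333412*(1/449679) + 4021091*(-1/3165746) = 333412/449679 - 4021091/3165746 = -752702474437/1423569495534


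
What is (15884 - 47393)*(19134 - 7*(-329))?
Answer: -675458433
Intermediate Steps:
(15884 - 47393)*(19134 - 7*(-329)) = -31509*(19134 + 2303) = -31509*21437 = -675458433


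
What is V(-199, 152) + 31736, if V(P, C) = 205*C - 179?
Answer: 62717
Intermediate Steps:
V(P, C) = -179 + 205*C
V(-199, 152) + 31736 = (-179 + 205*152) + 31736 = (-179 + 31160) + 31736 = 30981 + 31736 = 62717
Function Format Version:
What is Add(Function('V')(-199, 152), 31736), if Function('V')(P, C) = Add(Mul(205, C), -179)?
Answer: 62717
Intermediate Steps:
Function('V')(P, C) = Add(-179, Mul(205, C))
Add(Function('V')(-199, 152), 31736) = Add(Add(-179, Mul(205, 152)), 31736) = Add(Add(-179, 31160), 31736) = Add(30981, 31736) = 62717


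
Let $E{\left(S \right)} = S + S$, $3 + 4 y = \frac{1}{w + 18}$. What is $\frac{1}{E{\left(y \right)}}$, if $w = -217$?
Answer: $- \frac{199}{299} \approx -0.66555$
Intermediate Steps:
$y = - \frac{299}{398}$ ($y = - \frac{3}{4} + \frac{1}{4 \left(-217 + 18\right)} = - \frac{3}{4} + \frac{1}{4 \left(-199\right)} = - \frac{3}{4} + \frac{1}{4} \left(- \frac{1}{199}\right) = - \frac{3}{4} - \frac{1}{796} = - \frac{299}{398} \approx -0.75126$)
$E{\left(S \right)} = 2 S$
$\frac{1}{E{\left(y \right)}} = \frac{1}{2 \left(- \frac{299}{398}\right)} = \frac{1}{- \frac{299}{199}} = - \frac{199}{299}$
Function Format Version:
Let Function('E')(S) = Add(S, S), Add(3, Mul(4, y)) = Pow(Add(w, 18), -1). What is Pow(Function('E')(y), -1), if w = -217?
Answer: Rational(-199, 299) ≈ -0.66555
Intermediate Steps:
y = Rational(-299, 398) (y = Add(Rational(-3, 4), Mul(Rational(1, 4), Pow(Add(-217, 18), -1))) = Add(Rational(-3, 4), Mul(Rational(1, 4), Pow(-199, -1))) = Add(Rational(-3, 4), Mul(Rational(1, 4), Rational(-1, 199))) = Add(Rational(-3, 4), Rational(-1, 796)) = Rational(-299, 398) ≈ -0.75126)
Function('E')(S) = Mul(2, S)
Pow(Function('E')(y), -1) = Pow(Mul(2, Rational(-299, 398)), -1) = Pow(Rational(-299, 199), -1) = Rational(-199, 299)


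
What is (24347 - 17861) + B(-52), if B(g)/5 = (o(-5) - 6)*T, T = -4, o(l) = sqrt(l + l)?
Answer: 6606 - 20*I*sqrt(10) ≈ 6606.0 - 63.246*I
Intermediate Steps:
o(l) = sqrt(2)*sqrt(l) (o(l) = sqrt(2*l) = sqrt(2)*sqrt(l))
B(g) = 120 - 20*I*sqrt(10) (B(g) = 5*((sqrt(2)*sqrt(-5) - 6)*(-4)) = 5*((sqrt(2)*(I*sqrt(5)) - 6)*(-4)) = 5*((I*sqrt(10) - 6)*(-4)) = 5*((-6 + I*sqrt(10))*(-4)) = 5*(24 - 4*I*sqrt(10)) = 120 - 20*I*sqrt(10))
(24347 - 17861) + B(-52) = (24347 - 17861) + (120 - 20*I*sqrt(10)) = 6486 + (120 - 20*I*sqrt(10)) = 6606 - 20*I*sqrt(10)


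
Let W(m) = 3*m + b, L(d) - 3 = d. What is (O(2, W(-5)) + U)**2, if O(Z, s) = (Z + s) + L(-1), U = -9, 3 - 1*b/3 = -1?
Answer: 64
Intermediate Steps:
b = 12 (b = 9 - 3*(-1) = 9 + 3 = 12)
L(d) = 3 + d
W(m) = 12 + 3*m (W(m) = 3*m + 12 = 12 + 3*m)
O(Z, s) = 2 + Z + s (O(Z, s) = (Z + s) + (3 - 1) = (Z + s) + 2 = 2 + Z + s)
(O(2, W(-5)) + U)**2 = ((2 + 2 + (12 + 3*(-5))) - 9)**2 = ((2 + 2 + (12 - 15)) - 9)**2 = ((2 + 2 - 3) - 9)**2 = (1 - 9)**2 = (-8)**2 = 64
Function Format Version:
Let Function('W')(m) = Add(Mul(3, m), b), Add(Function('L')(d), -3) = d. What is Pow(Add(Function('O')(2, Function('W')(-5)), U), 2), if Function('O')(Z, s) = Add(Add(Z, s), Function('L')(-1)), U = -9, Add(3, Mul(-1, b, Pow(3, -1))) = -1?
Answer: 64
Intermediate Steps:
b = 12 (b = Add(9, Mul(-3, -1)) = Add(9, 3) = 12)
Function('L')(d) = Add(3, d)
Function('W')(m) = Add(12, Mul(3, m)) (Function('W')(m) = Add(Mul(3, m), 12) = Add(12, Mul(3, m)))
Function('O')(Z, s) = Add(2, Z, s) (Function('O')(Z, s) = Add(Add(Z, s), Add(3, -1)) = Add(Add(Z, s), 2) = Add(2, Z, s))
Pow(Add(Function('O')(2, Function('W')(-5)), U), 2) = Pow(Add(Add(2, 2, Add(12, Mul(3, -5))), -9), 2) = Pow(Add(Add(2, 2, Add(12, -15)), -9), 2) = Pow(Add(Add(2, 2, -3), -9), 2) = Pow(Add(1, -9), 2) = Pow(-8, 2) = 64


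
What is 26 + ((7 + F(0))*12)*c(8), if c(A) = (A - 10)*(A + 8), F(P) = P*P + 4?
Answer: -4198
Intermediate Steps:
F(P) = 4 + P² (F(P) = P² + 4 = 4 + P²)
c(A) = (-10 + A)*(8 + A)
26 + ((7 + F(0))*12)*c(8) = 26 + ((7 + (4 + 0²))*12)*(-80 + 8² - 2*8) = 26 + ((7 + (4 + 0))*12)*(-80 + 64 - 16) = 26 + ((7 + 4)*12)*(-32) = 26 + (11*12)*(-32) = 26 + 132*(-32) = 26 - 4224 = -4198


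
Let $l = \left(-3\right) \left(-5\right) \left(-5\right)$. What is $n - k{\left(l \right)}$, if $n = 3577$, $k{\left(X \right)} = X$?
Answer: $3652$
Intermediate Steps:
$l = -75$ ($l = 15 \left(-5\right) = -75$)
$n - k{\left(l \right)} = 3577 - -75 = 3577 + 75 = 3652$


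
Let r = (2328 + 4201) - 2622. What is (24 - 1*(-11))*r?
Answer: 136745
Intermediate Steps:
r = 3907 (r = 6529 - 2622 = 3907)
(24 - 1*(-11))*r = (24 - 1*(-11))*3907 = (24 + 11)*3907 = 35*3907 = 136745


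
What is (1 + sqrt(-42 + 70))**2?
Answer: 29 + 4*sqrt(7) ≈ 39.583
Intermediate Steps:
(1 + sqrt(-42 + 70))**2 = (1 + sqrt(28))**2 = (1 + 2*sqrt(7))**2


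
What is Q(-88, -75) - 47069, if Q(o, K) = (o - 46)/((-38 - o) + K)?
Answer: -1176591/25 ≈ -47064.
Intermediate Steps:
Q(o, K) = (-46 + o)/(-38 + K - o)
Q(-88, -75) - 47069 = (46 - 1*(-88))/(38 - 88 - 1*(-75)) - 47069 = (46 + 88)/(38 - 88 + 75) - 47069 = 134/25 - 47069 = -1176591/25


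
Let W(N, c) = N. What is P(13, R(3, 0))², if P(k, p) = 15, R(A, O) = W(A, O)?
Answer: 225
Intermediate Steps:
R(A, O) = A
P(13, R(3, 0))² = 15² = 225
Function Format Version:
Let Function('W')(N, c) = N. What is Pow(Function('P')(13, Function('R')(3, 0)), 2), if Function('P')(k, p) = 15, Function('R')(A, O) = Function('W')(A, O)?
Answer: 225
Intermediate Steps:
Function('R')(A, O) = A
Pow(Function('P')(13, Function('R')(3, 0)), 2) = Pow(15, 2) = 225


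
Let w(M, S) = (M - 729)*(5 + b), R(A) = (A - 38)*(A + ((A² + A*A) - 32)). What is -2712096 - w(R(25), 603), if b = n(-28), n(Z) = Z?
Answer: -3100520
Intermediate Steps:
b = -28
R(A) = (-38 + A)*(-32 + A + 2*A²) (R(A) = (-38 + A)*(A + ((A² + A²) - 32)) = (-38 + A)*(A + (2*A² - 32)) = (-38 + A)*(A + (-32 + 2*A²)) = (-38 + A)*(-32 + A + 2*A²))
w(M, S) = 16767 - 23*M (w(M, S) = (M - 729)*(5 - 28) = (-729 + M)*(-23) = 16767 - 23*M)
-2712096 - w(R(25), 603) = -2712096 - (16767 - 23*(1216 - 75*25² - 70*25 + 2*25³)) = -2712096 - (16767 - 23*(1216 - 75*625 - 1750 + 2*15625)) = -2712096 - (16767 - 23*(1216 - 46875 - 1750 + 31250)) = -2712096 - (16767 - 23*(-16159)) = -2712096 - (16767 + 371657) = -2712096 - 1*388424 = -2712096 - 388424 = -3100520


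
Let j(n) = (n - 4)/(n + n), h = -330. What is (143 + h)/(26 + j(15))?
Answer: -5610/791 ≈ -7.0923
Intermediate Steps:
j(n) = (-4 + n)/(2*n) (j(n) = (-4 + n)/((2*n)) = (-4 + n)*(1/(2*n)) = (-4 + n)/(2*n))
(143 + h)/(26 + j(15)) = (143 - 330)/(26 + (½)*(-4 + 15)/15) = -187/(26 + (½)*(1/15)*11) = -187/(26 + 11/30) = -187/791/30 = -187*30/791 = -5610/791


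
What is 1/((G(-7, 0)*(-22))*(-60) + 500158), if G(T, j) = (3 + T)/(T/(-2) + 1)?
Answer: 3/1496954 ≈ 2.0041e-6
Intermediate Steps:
G(T, j) = (3 + T)/(1 - T/2) (G(T, j) = (3 + T)/(T*(-½) + 1) = (3 + T)/(-T/2 + 1) = (3 + T)/(1 - T/2))
1/((G(-7, 0)*(-22))*(-60) + 500158) = 1/(((2*(-3 - 1*(-7))/(-2 - 7))*(-22))*(-60) + 500158) = 1/(((2*(-3 + 7)/(-9))*(-22))*(-60) + 500158) = 1/(((2*(-⅑)*4)*(-22))*(-60) + 500158) = 1/(-8/9*(-22)*(-60) + 500158) = 1/((176/9)*(-60) + 500158) = 1/(-3520/3 + 500158) = 1/(1496954/3) = 3/1496954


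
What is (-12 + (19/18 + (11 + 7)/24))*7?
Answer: -2569/36 ≈ -71.361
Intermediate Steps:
(-12 + (19/18 + (11 + 7)/24))*7 = (-12 + (19*(1/18) + 18*(1/24)))*7 = (-12 + (19/18 + ¾))*7 = (-12 + 65/36)*7 = -367/36*7 = -2569/36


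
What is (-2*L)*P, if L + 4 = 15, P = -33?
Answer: 726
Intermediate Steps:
L = 11 (L = -4 + 15 = 11)
(-2*L)*P = -2*11*(-33) = -22*(-33) = 726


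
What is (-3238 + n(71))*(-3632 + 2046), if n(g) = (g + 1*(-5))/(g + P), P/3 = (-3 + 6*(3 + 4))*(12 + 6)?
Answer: 11179809160/2177 ≈ 5.1354e+6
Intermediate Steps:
P = 2106 (P = 3*((-3 + 6*(3 + 4))*(12 + 6)) = 3*((-3 + 6*7)*18) = 3*((-3 + 42)*18) = 3*(39*18) = 3*702 = 2106)
n(g) = (-5 + g)/(2106 + g) (n(g) = (g + 1*(-5))/(g + 2106) = (g - 5)/(2106 + g) = (-5 + g)/(2106 + g))
(-3238 + n(71))*(-3632 + 2046) = (-3238 + (-5 + 71)/(2106 + 71))*(-3632 + 2046) = (-3238 + 66/2177)*(-1586) = -7049060/2177*(-1586) = 11179809160/2177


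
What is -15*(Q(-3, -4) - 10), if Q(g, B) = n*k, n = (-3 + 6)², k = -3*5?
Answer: 2175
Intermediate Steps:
k = -15
n = 9 (n = 3² = 9)
Q(g, B) = -135 (Q(g, B) = 9*(-15) = -135)
-15*(Q(-3, -4) - 10) = -15*(-135 - 10) = -15*(-145) = 2175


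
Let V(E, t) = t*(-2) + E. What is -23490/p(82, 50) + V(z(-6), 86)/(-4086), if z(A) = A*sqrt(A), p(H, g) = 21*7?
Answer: -15992476/100107 + I*sqrt(6)/681 ≈ -159.75 + 0.0035969*I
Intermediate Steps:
p(H, g) = 147
z(A) = A**(3/2)
V(E, t) = E - 2*t (V(E, t) = -2*t + E = E - 2*t)
-23490/p(82, 50) + V(z(-6), 86)/(-4086) = -23490/147 + ((-6)**(3/2) - 2*86)/(-4086) = -23490*1/147 + (-6*I*sqrt(6) - 172)*(-1/4086) = -7830/49 + (-172 - 6*I*sqrt(6))*(-1/4086) = -7830/49 + (86/2043 + I*sqrt(6)/681) = -15992476/100107 + I*sqrt(6)/681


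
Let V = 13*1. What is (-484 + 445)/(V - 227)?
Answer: 39/214 ≈ 0.18224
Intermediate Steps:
V = 13
(-484 + 445)/(V - 227) = (-484 + 445)/(13 - 227) = -39/(-214) = -39*(-1/214) = 39/214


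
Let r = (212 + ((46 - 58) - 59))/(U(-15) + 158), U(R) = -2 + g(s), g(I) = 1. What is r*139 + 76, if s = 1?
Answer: 31531/157 ≈ 200.83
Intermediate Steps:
U(R) = -1 (U(R) = -2 + 1 = -1)
r = 141/157 (r = (212 + ((46 - 58) - 59))/(-1 + 158) = (212 + (-12 - 59))/157 = (212 - 71)*(1/157) = 141*(1/157) = 141/157 ≈ 0.89809)
r*139 + 76 = (141/157)*139 + 76 = 19599/157 + 76 = 31531/157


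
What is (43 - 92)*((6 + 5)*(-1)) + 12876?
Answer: 13415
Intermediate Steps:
(43 - 92)*((6 + 5)*(-1)) + 12876 = -539*(-1) + 12876 = -49*(-11) + 12876 = 539 + 12876 = 13415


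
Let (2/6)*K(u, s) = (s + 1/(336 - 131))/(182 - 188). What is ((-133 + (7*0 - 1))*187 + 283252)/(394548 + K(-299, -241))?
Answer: 26464885/40453521 ≈ 0.65420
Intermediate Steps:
K(u, s) = -1/410 - s/2 (K(u, s) = 3*((s + 1/(336 - 131))/(182 - 188)) = 3*((s + 1/205)/(-6)) = 3*((s + 1/205)*(-⅙)) = 3*((1/205 + s)*(-⅙)) = 3*(-1/1230 - s/6) = -1/410 - s/2)
((-133 + (7*0 - 1))*187 + 283252)/(394548 + K(-299, -241)) = ((-133 + (7*0 - 1))*187 + 283252)/(394548 + (-1/410 - ½*(-241))) = ((-133 + (0 - 1))*187 + 283252)/(394548 + (-1/410 + 241/2)) = ((-133 - 1)*187 + 283252)/(394548 + 24702/205) = (-134*187 + 283252)/(80907042/205) = (-25058 + 283252)*(205/80907042) = 258194*(205/80907042) = 26464885/40453521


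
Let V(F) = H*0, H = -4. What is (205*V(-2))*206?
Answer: 0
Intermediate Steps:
V(F) = 0 (V(F) = -4*0 = 0)
(205*V(-2))*206 = (205*0)*206 = 0*206 = 0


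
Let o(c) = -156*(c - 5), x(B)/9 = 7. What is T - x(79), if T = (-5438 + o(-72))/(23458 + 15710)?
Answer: -1230505/19584 ≈ -62.832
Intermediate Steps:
x(B) = 63 (x(B) = 9*7 = 63)
o(c) = 780 - 156*c (o(c) = -156*(-5 + c) = 780 - 156*c)
T = 3287/19584 (T = (-5438 + (780 - 156*(-72)))/(23458 + 15710) = (-5438 + (780 + 11232))/39168 = (-5438 + 12012)*(1/39168) = 6574*(1/39168) = 3287/19584 ≈ 0.16784)
T - x(79) = 3287/19584 - 1*63 = 3287/19584 - 63 = -1230505/19584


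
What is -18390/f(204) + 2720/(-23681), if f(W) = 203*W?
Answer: -767695/1373498 ≈ -0.55893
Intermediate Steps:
-18390/f(204) + 2720/(-23681) = -18390/(203*204) + 2720/(-23681) = -18390/41412 + 2720*(-1/23681) = -18390*1/41412 - 160/1393 = -3065/6902 - 160/1393 = -767695/1373498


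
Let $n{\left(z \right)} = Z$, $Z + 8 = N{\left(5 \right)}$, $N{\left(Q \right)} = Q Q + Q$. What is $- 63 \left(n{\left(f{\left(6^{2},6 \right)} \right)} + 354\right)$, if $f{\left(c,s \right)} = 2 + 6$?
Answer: $-23688$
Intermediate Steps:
$f{\left(c,s \right)} = 8$
$N{\left(Q \right)} = Q + Q^{2}$ ($N{\left(Q \right)} = Q^{2} + Q = Q + Q^{2}$)
$Z = 22$ ($Z = -8 + 5 \left(1 + 5\right) = -8 + 5 \cdot 6 = -8 + 30 = 22$)
$n{\left(z \right)} = 22$
$- 63 \left(n{\left(f{\left(6^{2},6 \right)} \right)} + 354\right) = - 63 \left(22 + 354\right) = \left(-63\right) 376 = -23688$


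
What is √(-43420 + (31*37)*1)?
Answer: 3*I*√4697 ≈ 205.6*I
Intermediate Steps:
√(-43420 + (31*37)*1) = √(-43420 + 1147*1) = √(-43420 + 1147) = √(-42273) = 3*I*√4697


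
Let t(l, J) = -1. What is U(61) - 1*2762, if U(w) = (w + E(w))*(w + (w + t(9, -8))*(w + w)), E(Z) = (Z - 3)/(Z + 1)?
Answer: 14085898/31 ≈ 4.5438e+5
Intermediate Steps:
E(Z) = (-3 + Z)/(1 + Z)
U(w) = (w + (-3 + w)/(1 + w))*(w + 2*w*(-1 + w)) (U(w) = (w + (-3 + w)/(1 + w))*(w + (w - 1)*(w + w)) = (w + (-3 + w)/(1 + w))*(w + (-1 + w)*(2*w)) = (w + (-3 + w)/(1 + w))*(w + 2*w*(-1 + w)))
U(61) - 1*2762 = 61*(3 - 8*61 + 2*61³ + 3*61²)/(1 + 61) - 1*2762 = 61*(3 - 488 + 2*226981 + 3*3721)/62 - 2762 = 61*(1/62)*(3 - 488 + 453962 + 11163) - 2762 = 61*(1/62)*464640 - 2762 = 14171520/31 - 2762 = 14085898/31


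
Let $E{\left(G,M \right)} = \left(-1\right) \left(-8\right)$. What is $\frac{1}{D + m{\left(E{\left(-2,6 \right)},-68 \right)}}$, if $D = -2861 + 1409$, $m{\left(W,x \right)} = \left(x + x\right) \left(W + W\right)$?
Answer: $- \frac{1}{3628} \approx -0.00027563$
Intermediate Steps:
$E{\left(G,M \right)} = 8$
$m{\left(W,x \right)} = 4 W x$ ($m{\left(W,x \right)} = 2 x 2 W = 4 W x$)
$D = -1452$
$\frac{1}{D + m{\left(E{\left(-2,6 \right)},-68 \right)}} = \frac{1}{-1452 + 4 \cdot 8 \left(-68\right)} = \frac{1}{-1452 - 2176} = \frac{1}{-3628} = - \frac{1}{3628}$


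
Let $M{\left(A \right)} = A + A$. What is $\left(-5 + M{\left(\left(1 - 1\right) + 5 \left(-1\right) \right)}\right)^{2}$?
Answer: $225$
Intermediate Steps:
$M{\left(A \right)} = 2 A$
$\left(-5 + M{\left(\left(1 - 1\right) + 5 \left(-1\right) \right)}\right)^{2} = \left(-5 + 2 \left(\left(1 - 1\right) + 5 \left(-1\right)\right)\right)^{2} = \left(-5 + 2 \left(\left(1 - 1\right) - 5\right)\right)^{2} = \left(-5 + 2 \left(0 - 5\right)\right)^{2} = \left(-5 + 2 \left(-5\right)\right)^{2} = \left(-5 - 10\right)^{2} = \left(-15\right)^{2} = 225$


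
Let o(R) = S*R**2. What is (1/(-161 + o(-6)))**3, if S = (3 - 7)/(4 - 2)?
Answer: -1/12649337 ≈ -7.9056e-8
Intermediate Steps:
S = -2 (S = -4/2 = -4*1/2 = -2)
o(R) = -2*R**2
(1/(-161 + o(-6)))**3 = (1/(-161 - 2*(-6)**2))**3 = (1/(-161 - 2*36))**3 = (1/(-161 - 72))**3 = (1/(-233))**3 = (-1/233)**3 = -1/12649337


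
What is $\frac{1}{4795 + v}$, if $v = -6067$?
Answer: $- \frac{1}{1272} \approx -0.00078616$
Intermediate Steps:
$\frac{1}{4795 + v} = \frac{1}{4795 - 6067} = \frac{1}{-1272} = - \frac{1}{1272}$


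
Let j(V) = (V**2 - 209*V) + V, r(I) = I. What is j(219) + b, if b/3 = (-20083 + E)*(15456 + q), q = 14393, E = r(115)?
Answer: -1788072087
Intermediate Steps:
E = 115
j(V) = V**2 - 208*V
b = -1788074496 (b = 3*((-20083 + 115)*(15456 + 14393)) = 3*(-19968*29849) = 3*(-596024832) = -1788074496)
j(219) + b = 219*(-208 + 219) - 1788074496 = 219*11 - 1788074496 = 2409 - 1788074496 = -1788072087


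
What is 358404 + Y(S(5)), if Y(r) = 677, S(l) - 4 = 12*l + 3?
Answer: 359081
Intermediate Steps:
S(l) = 7 + 12*l (S(l) = 4 + (12*l + 3) = 4 + (3 + 12*l) = 7 + 12*l)
358404 + Y(S(5)) = 358404 + 677 = 359081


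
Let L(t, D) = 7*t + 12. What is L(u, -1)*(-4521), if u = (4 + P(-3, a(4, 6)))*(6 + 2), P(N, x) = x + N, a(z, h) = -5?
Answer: 958452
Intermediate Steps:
P(N, x) = N + x
u = -32 (u = (4 + (-3 - 5))*(6 + 2) = (4 - 8)*8 = -4*8 = -32)
L(t, D) = 12 + 7*t
L(u, -1)*(-4521) = (12 + 7*(-32))*(-4521) = (12 - 224)*(-4521) = -212*(-4521) = 958452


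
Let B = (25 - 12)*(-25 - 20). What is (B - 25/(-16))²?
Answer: 87142225/256 ≈ 3.4040e+5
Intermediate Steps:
B = -585 (B = 13*(-45) = -585)
(B - 25/(-16))² = (-585 - 25/(-16))² = (-585 - 25*(-1/16))² = (-585 + 25/16)² = (-9335/16)² = 87142225/256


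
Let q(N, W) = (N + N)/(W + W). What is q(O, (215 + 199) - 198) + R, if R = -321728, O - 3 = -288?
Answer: -23164511/72 ≈ -3.2173e+5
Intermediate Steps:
O = -285 (O = 3 - 288 = -285)
q(N, W) = N/W (q(N, W) = (2*N)/((2*W)) = (2*N)*(1/(2*W)) = N/W)
q(O, (215 + 199) - 198) + R = -285/((215 + 199) - 198) - 321728 = -285/(414 - 198) - 321728 = -285/216 - 321728 = -285*1/216 - 321728 = -95/72 - 321728 = -23164511/72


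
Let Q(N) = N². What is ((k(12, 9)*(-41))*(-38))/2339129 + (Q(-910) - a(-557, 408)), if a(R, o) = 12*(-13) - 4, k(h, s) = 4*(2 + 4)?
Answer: 1937407022932/2339129 ≈ 8.2826e+5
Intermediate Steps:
k(h, s) = 24 (k(h, s) = 4*6 = 24)
a(R, o) = -160 (a(R, o) = -156 - 4 = -160)
((k(12, 9)*(-41))*(-38))/2339129 + (Q(-910) - a(-557, 408)) = ((24*(-41))*(-38))/2339129 + ((-910)² - 1*(-160)) = -984*(-38)*(1/2339129) + (828100 + 160) = 37392*(1/2339129) + 828260 = 37392/2339129 + 828260 = 1937407022932/2339129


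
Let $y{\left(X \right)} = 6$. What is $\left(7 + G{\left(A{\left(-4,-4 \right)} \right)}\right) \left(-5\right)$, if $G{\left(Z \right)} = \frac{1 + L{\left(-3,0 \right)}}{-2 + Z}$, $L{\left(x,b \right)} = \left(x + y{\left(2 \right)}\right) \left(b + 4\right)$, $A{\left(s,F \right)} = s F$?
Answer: $- \frac{555}{14} \approx -39.643$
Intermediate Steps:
$A{\left(s,F \right)} = F s$
$L{\left(x,b \right)} = \left(4 + b\right) \left(6 + x\right)$ ($L{\left(x,b \right)} = \left(x + 6\right) \left(b + 4\right) = \left(6 + x\right) \left(4 + b\right) = \left(4 + b\right) \left(6 + x\right)$)
$G{\left(Z \right)} = \frac{13}{-2 + Z}$ ($G{\left(Z \right)} = \frac{1 + \left(24 + 4 \left(-3\right) + 6 \cdot 0 + 0 \left(-3\right)\right)}{-2 + Z} = \frac{1 + \left(24 - 12 + 0 + 0\right)}{-2 + Z} = \frac{1 + 12}{-2 + Z} = \frac{13}{-2 + Z}$)
$\left(7 + G{\left(A{\left(-4,-4 \right)} \right)}\right) \left(-5\right) = \left(7 + \frac{13}{-2 - -16}\right) \left(-5\right) = \left(7 + \frac{13}{-2 + 16}\right) \left(-5\right) = \left(7 + \frac{13}{14}\right) \left(-5\right) = \frac{111}{14} \left(-5\right) = - \frac{555}{14}$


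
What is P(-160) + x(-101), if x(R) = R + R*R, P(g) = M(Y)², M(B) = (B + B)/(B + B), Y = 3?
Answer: 10101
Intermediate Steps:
M(B) = 1 (M(B) = (2*B)/((2*B)) = (2*B)*(1/(2*B)) = 1)
P(g) = 1 (P(g) = 1² = 1)
x(R) = R + R²
P(-160) + x(-101) = 1 - 101*(1 - 101) = 1 - 101*(-100) = 1 + 10100 = 10101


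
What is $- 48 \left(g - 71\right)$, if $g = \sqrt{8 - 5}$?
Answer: $3408 - 48 \sqrt{3} \approx 3324.9$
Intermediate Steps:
$g = \sqrt{3} \approx 1.732$
$- 48 \left(g - 71\right) = - 48 \left(\sqrt{3} - 71\right) = - 48 \left(-71 + \sqrt{3}\right) = 3408 - 48 \sqrt{3}$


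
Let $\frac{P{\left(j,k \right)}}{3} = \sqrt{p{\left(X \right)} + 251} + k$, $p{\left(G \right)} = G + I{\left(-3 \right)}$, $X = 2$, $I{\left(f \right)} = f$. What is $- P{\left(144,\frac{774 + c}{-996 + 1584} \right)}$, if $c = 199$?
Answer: $- \frac{139}{28} - 15 \sqrt{10} \approx -52.398$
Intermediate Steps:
$p{\left(G \right)} = -3 + G$ ($p{\left(G \right)} = G - 3 = -3 + G$)
$P{\left(j,k \right)} = 3 k + 15 \sqrt{10}$ ($P{\left(j,k \right)} = 3 \left(\sqrt{\left(-3 + 2\right) + 251} + k\right) = 3 \left(\sqrt{-1 + 251} + k\right) = 3 \left(\sqrt{250} + k\right) = 3 \left(5 \sqrt{10} + k\right) = 3 \left(k + 5 \sqrt{10}\right) = 3 k + 15 \sqrt{10}$)
$- P{\left(144,\frac{774 + c}{-996 + 1584} \right)} = - (3 \frac{774 + 199}{-996 + 1584} + 15 \sqrt{10}) = - (3 \cdot \frac{973}{588} + 15 \sqrt{10}) = - (3 \cdot 973 \cdot \frac{1}{588} + 15 \sqrt{10}) = - (3 \cdot \frac{139}{84} + 15 \sqrt{10}) = - (\frac{139}{28} + 15 \sqrt{10}) = - \frac{139}{28} - 15 \sqrt{10}$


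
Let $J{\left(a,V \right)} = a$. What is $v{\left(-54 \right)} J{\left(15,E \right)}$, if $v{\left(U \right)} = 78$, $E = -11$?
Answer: $1170$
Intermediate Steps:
$v{\left(-54 \right)} J{\left(15,E \right)} = 78 \cdot 15 = 1170$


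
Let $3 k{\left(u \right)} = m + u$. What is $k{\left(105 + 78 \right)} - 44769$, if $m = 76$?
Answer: $- \frac{134048}{3} \approx -44683.0$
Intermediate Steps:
$k{\left(u \right)} = \frac{76}{3} + \frac{u}{3}$ ($k{\left(u \right)} = \frac{76 + u}{3} = \frac{76}{3} + \frac{u}{3}$)
$k{\left(105 + 78 \right)} - 44769 = \left(\frac{76}{3} + \frac{105 + 78}{3}\right) - 44769 = \left(\frac{76}{3} + \frac{1}{3} \cdot 183\right) - 44769 = \left(\frac{76}{3} + 61\right) - 44769 = \frac{259}{3} - 44769 = - \frac{134048}{3}$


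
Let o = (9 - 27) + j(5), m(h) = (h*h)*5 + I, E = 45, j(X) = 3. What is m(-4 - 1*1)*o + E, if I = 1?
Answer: -1845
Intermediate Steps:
m(h) = 1 + 5*h² (m(h) = (h*h)*5 + 1 = h²*5 + 1 = 5*h² + 1 = 1 + 5*h²)
o = -15 (o = (9 - 27) + 3 = -18 + 3 = -15)
m(-4 - 1*1)*o + E = (1 + 5*(-4 - 1*1)²)*(-15) + 45 = (1 + 5*(-4 - 1)²)*(-15) + 45 = (1 + 5*(-5)²)*(-15) + 45 = (1 + 5*25)*(-15) + 45 = (1 + 125)*(-15) + 45 = 126*(-15) + 45 = -1890 + 45 = -1845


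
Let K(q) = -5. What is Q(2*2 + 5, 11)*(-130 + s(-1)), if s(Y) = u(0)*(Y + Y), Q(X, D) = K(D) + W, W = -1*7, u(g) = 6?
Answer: 1704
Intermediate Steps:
W = -7
Q(X, D) = -12 (Q(X, D) = -5 - 7 = -12)
s(Y) = 12*Y (s(Y) = 6*(Y + Y) = 6*(2*Y) = 12*Y)
Q(2*2 + 5, 11)*(-130 + s(-1)) = -12*(-130 + 12*(-1)) = -12*(-130 - 12) = -12*(-142) = 1704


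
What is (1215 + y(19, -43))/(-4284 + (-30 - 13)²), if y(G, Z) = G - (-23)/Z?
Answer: -53039/104705 ≈ -0.50656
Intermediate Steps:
y(G, Z) = G + 23/Z
(1215 + y(19, -43))/(-4284 + (-30 - 13)²) = (1215 + (19 + 23/(-43)))/(-4284 + (-30 - 13)²) = (1215 + (19 + 23*(-1/43)))/(-4284 + (-43)²) = (1215 + (19 - 23/43))/(-4284 + 1849) = (1215 + 794/43)/(-2435) = (53039/43)*(-1/2435) = -53039/104705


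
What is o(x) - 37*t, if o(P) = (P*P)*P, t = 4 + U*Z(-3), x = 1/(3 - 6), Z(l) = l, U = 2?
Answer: 1997/27 ≈ 73.963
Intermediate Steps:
x = -⅓ (x = 1/(-3) = -⅓ ≈ -0.33333)
t = -2 (t = 4 + 2*(-3) = 4 - 6 = -2)
o(P) = P³ (o(P) = P²*P = P³)
o(x) - 37*t = (-⅓)³ - 37*(-2) = -1/27 + 74 = 1997/27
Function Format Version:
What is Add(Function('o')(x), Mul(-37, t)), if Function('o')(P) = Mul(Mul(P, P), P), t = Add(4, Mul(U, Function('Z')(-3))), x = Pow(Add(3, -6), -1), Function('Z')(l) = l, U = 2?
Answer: Rational(1997, 27) ≈ 73.963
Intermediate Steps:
x = Rational(-1, 3) (x = Pow(-3, -1) = Rational(-1, 3) ≈ -0.33333)
t = -2 (t = Add(4, Mul(2, -3)) = Add(4, -6) = -2)
Function('o')(P) = Pow(P, 3) (Function('o')(P) = Mul(Pow(P, 2), P) = Pow(P, 3))
Add(Function('o')(x), Mul(-37, t)) = Add(Pow(Rational(-1, 3), 3), Mul(-37, -2)) = Add(Rational(-1, 27), 74) = Rational(1997, 27)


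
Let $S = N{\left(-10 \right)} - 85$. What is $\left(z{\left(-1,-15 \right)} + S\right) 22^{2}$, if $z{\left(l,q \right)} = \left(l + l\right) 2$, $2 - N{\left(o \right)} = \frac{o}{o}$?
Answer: $-42592$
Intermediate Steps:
$N{\left(o \right)} = 1$ ($N{\left(o \right)} = 2 - \frac{o}{o} = 2 - 1 = 1$)
$z{\left(l,q \right)} = 4 l$ ($z{\left(l,q \right)} = 2 l 2 = 4 l$)
$S = -84$ ($S = 1 - 85 = -84$)
$\left(z{\left(-1,-15 \right)} + S\right) 22^{2} = \left(4 \left(-1\right) - 84\right) 22^{2} = \left(-4 - 84\right) 484 = \left(-88\right) 484 = -42592$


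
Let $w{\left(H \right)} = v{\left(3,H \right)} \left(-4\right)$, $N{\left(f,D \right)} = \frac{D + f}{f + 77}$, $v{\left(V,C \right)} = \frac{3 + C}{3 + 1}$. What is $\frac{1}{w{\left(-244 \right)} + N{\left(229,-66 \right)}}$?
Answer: $\frac{306}{73909} \approx 0.0041402$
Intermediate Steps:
$v{\left(V,C \right)} = \frac{3}{4} + \frac{C}{4}$ ($v{\left(V,C \right)} = \frac{3 + C}{4} = \left(3 + C\right) \frac{1}{4} = \frac{3}{4} + \frac{C}{4}$)
$N{\left(f,D \right)} = \frac{D + f}{77 + f}$
$w{\left(H \right)} = -3 - H$ ($w{\left(H \right)} = \left(\frac{3}{4} + \frac{H}{4}\right) \left(-4\right) = -3 - H$)
$\frac{1}{w{\left(-244 \right)} + N{\left(229,-66 \right)}} = \frac{1}{\left(-3 - -244\right) + \frac{-66 + 229}{77 + 229}} = \frac{1}{\left(-3 + 244\right) + \frac{1}{306} \cdot 163} = \frac{1}{241 + \frac{1}{306} \cdot 163} = \frac{1}{241 + \frac{163}{306}} = \frac{1}{\frac{73909}{306}} = \frac{306}{73909}$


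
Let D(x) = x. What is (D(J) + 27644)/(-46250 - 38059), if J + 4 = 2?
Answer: -9214/28103 ≈ -0.32787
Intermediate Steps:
J = -2 (J = -4 + 2 = -2)
(D(J) + 27644)/(-46250 - 38059) = (-2 + 27644)/(-46250 - 38059) = 27642/(-84309) = 27642*(-1/84309) = -9214/28103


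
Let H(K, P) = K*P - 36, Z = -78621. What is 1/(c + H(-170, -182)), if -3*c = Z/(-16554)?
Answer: 16554/511558609 ≈ 3.2360e-5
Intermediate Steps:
H(K, P) = -36 + K*P
c = -26207/16554 (c = -(-26207)/(-16554) = -(-26207)*(-1)/16554 = -⅓*26207/5518 = -26207/16554 ≈ -1.5831)
1/(c + H(-170, -182)) = 1/(-26207/16554 + (-36 - 170*(-182))) = 1/(-26207/16554 + (-36 + 30940)) = 1/(-26207/16554 + 30904) = 1/(511558609/16554) = 16554/511558609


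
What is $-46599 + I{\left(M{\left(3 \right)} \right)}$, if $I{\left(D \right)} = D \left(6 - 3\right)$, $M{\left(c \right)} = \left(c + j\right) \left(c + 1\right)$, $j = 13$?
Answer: $-46407$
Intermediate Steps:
$M{\left(c \right)} = \left(1 + c\right) \left(13 + c\right)$ ($M{\left(c \right)} = \left(c + 13\right) \left(c + 1\right) = \left(13 + c\right) \left(1 + c\right) = \left(1 + c\right) \left(13 + c\right)$)
$I{\left(D \right)} = 3 D$ ($I{\left(D \right)} = D 3 = 3 D$)
$-46599 + I{\left(M{\left(3 \right)} \right)} = -46599 + 3 \left(13 + 3^{2} + 14 \cdot 3\right) = -46599 + 3 \left(13 + 9 + 42\right) = -46599 + 3 \cdot 64 = -46599 + 192 = -46407$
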